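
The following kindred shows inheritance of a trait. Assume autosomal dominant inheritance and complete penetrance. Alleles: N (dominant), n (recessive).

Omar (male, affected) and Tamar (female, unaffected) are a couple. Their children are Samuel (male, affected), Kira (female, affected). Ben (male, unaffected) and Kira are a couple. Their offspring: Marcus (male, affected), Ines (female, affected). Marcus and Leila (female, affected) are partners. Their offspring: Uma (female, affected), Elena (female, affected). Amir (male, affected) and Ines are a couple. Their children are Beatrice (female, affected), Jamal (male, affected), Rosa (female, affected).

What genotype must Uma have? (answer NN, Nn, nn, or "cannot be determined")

cannot be determined

Uma's phenotype allows NN or Nn, and no parent or child forces a single allele at both positions; consistent genotype assignments exist with Uma as NN or Nn.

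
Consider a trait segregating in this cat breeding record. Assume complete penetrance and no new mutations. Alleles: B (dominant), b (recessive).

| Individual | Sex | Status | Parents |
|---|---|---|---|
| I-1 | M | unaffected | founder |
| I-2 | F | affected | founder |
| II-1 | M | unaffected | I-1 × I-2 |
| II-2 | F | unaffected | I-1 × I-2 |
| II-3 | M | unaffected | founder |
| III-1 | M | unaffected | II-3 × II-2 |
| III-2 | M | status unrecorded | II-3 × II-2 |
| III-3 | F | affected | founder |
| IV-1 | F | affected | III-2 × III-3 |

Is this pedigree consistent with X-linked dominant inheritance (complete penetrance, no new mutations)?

Yes

A consistent assignment under X-linked dominant exists: I-1 X^b Y, I-2 X^B X^b, II-1 X^b Y, II-2 X^b X^b, II-3 X^b Y, III-1 X^b Y, III-2 X^b Y, III-3 X^B X^B, IV-1 X^B X^b.
In this assignment every recorded phenotype matches its genotype and every non-founder's genotype is obtainable from its parents' genotypes, so the pedigree is consistent.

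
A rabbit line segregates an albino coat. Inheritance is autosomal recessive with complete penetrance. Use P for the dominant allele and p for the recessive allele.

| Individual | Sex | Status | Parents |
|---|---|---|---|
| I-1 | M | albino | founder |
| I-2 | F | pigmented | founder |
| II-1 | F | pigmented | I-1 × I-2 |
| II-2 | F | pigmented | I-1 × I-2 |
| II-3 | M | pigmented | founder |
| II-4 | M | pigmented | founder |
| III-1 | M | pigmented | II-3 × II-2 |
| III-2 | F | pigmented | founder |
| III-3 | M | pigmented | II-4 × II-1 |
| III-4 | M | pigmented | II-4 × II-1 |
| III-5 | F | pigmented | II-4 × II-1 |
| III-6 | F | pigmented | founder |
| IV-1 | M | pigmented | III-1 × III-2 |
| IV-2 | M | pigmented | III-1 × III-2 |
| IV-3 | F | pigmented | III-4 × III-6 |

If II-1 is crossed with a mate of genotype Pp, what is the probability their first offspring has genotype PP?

1/4

II-1 is pigmented so carries P and received p from I-1 (pp), so II-1 is Pp.
The cross gives 1/4 PP : 1/2 Pp : 1/4 pp, so P(offspring has genotype PP) = 1/4.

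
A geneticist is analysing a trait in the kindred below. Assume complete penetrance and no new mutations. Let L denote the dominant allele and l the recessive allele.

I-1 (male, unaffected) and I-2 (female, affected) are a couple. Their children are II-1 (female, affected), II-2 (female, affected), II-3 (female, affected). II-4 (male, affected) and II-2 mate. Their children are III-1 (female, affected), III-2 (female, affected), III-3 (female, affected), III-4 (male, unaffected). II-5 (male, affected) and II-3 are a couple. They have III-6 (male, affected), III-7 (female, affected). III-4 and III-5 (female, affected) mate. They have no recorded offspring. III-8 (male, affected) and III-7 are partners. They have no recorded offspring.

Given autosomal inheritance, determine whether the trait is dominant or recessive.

II-4 and II-2 are both affected yet have an unaffected child III-4. Under a recessive model two affected parents are homozygous and every child would be affected, so the trait cannot be recessive.

dominant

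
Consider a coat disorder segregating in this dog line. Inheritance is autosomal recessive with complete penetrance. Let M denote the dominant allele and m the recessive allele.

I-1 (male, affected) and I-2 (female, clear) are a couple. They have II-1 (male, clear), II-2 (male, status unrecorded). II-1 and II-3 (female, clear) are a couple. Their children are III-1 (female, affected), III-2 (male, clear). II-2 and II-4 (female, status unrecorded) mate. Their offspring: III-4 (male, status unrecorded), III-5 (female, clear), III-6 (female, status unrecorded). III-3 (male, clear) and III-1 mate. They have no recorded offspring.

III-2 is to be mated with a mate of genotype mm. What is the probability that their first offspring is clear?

II-1 is clear so carries M and received m from I-1 (mm), so II-1 is Mm.
II-3 is clear so carries M and passed m to III-1 (mm), so II-3 is Mm.
III-2 is a clear offspring of II-1 (Mm) × II-3 (Mm), whose cross gives 1/4 MM : 1/2 Mm : 1/4 mm; conditioning on being clear, III-2 is MM with probability 1/3, Mm with probability 2/3.
Summing over parental genotype combinations, P(offspring is clear) = 1/3·1 + 2/3·1/2 = 2/3.

2/3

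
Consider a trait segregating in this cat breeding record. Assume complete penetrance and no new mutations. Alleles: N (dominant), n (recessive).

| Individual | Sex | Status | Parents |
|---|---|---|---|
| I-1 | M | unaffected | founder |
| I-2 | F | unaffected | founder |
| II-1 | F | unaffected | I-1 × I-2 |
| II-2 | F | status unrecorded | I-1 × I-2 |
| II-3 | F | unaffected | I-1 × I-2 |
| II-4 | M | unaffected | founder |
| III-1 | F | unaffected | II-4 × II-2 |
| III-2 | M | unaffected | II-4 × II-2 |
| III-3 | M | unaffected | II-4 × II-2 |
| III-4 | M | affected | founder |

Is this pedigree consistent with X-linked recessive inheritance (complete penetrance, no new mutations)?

A consistent assignment under X-linked recessive exists: I-1 X^N Y, I-2 X^N X^N, II-1 X^N X^N, II-2 X^N X^N, II-3 X^N X^N, II-4 X^N Y, III-1 X^N X^N, III-2 X^N Y, III-3 X^N Y, III-4 X^n Y.
In this assignment every recorded phenotype matches its genotype and every non-founder's genotype is obtainable from its parents' genotypes, so the pedigree is consistent.

Yes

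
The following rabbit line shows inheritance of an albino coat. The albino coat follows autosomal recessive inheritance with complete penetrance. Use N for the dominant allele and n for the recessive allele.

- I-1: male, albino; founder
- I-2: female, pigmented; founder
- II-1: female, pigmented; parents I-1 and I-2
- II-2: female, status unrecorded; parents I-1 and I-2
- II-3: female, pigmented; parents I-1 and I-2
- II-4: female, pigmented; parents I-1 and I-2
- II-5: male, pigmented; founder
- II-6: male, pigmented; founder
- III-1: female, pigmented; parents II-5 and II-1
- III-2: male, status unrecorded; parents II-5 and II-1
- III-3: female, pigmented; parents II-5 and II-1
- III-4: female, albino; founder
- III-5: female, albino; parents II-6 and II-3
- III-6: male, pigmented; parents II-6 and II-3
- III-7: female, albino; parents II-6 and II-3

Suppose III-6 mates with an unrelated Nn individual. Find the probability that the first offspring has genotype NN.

II-6 is pigmented so carries N and passed n to III-5 (nn), so II-6 is Nn.
II-3 is pigmented so carries N and received n from I-1 (nn), so II-3 is Nn.
III-6 is a pigmented offspring of II-6 (Nn) × II-3 (Nn), whose cross gives 1/4 NN : 1/2 Nn : 1/4 nn; conditioning on being pigmented, III-6 is NN with probability 1/3, Nn with probability 2/3.
Summing over parental genotype combinations, P(offspring has genotype NN) = 1/3·1/2 + 2/3·1/4 = 1/3.

1/3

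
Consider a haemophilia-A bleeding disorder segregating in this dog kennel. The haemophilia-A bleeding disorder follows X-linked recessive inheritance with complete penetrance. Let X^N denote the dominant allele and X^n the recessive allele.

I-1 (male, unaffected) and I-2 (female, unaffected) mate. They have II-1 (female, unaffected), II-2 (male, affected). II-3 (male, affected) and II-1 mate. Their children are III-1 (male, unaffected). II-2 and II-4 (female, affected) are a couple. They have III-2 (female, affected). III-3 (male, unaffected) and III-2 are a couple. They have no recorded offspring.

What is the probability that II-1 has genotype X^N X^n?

1/3

I-1 is unaffected, so I-1 is X^N Y.
I-2 is unaffected so carries N and passed n to II-2 (X^n Y), so I-2 is X^N X^n.
Their cross gives offspring ratios 1/2 X^N X^N : 1/2 X^N X^n. Conditioning on II-1 being unaffected, P(X^N X^n) = 1/2 / 1 = 1/2 before taking II-1's own offspring into account.
II-3 is affected, so II-3 is X^n Y.
Now use II-1's offspring. Probability of each recorded status — unaffected son III-1: 1/2 if II-1 is X^N X^n, 1 if X^N X^N.
Bayes: P(X^N X^n) = 1/2·1/2 / (1/2·1/2 + 1/2·1) = 1/3.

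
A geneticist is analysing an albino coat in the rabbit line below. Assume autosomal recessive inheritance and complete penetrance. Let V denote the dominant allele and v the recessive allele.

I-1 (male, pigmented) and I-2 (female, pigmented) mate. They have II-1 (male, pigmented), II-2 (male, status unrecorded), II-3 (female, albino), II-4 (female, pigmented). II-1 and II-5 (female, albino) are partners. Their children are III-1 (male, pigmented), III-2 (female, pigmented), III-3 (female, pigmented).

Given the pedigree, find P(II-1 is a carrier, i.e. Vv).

I-1 is pigmented so carries V and passed v to II-3 (vv), so I-1 is Vv.
I-2 is pigmented so carries V and passed v to II-3 (vv), so I-2 is Vv.
Their cross gives offspring ratios 1/4 VV : 1/2 Vv : 1/4 vv. Conditioning on II-1 being pigmented, P(Vv) = 1/2 / 3/4 = 2/3 before taking II-1's own offspring into account.
II-5 is albino, so II-5 is vv.
Now use II-1's offspring. Probability of each recorded status — pigmented son III-1: 1/2 if II-1 is Vv, 1 if VV; pigmented daughter III-2: 1/2 if II-1 is Vv, 1 if VV; pigmented daughter III-3: 1/2 if II-1 is Vv, 1 if VV.
Bayes: P(Vv) = 2/3·1/8 / (2/3·1/8 + 1/3·1) = 1/5.

1/5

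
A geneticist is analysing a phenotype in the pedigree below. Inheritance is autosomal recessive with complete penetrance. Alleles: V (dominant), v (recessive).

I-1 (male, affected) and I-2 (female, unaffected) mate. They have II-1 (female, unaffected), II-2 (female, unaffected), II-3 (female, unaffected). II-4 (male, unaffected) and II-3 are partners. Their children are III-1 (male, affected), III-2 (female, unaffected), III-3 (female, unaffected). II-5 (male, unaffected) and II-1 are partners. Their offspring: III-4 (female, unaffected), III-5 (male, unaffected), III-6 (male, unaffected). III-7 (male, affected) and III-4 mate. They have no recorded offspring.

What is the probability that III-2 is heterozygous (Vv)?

2/3

II-4 is unaffected so carries V and passed v to III-1 (vv), so II-4 is Vv.
II-3 is unaffected so carries V and received v from I-1 (vv), so II-3 is Vv.
Their cross gives offspring ratios 1/4 VV : 1/2 Vv : 1/4 vv. Conditioning on III-2 being unaffected, P(Vv) = 1/2 / 3/4 = 2/3.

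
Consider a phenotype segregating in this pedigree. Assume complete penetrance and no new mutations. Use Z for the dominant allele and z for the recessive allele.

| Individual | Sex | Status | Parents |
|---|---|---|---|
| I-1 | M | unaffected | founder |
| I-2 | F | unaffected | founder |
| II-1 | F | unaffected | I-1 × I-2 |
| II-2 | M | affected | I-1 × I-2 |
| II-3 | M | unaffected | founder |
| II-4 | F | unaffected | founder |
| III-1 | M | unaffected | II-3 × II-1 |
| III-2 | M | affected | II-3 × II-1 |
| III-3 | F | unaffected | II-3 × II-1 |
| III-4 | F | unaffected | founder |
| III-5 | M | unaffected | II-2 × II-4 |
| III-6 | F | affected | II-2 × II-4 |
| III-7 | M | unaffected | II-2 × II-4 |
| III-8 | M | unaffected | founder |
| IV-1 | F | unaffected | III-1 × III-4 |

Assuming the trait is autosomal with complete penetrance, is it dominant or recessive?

recessive

I-1 and I-2 are both unaffected yet have an affected child II-2. Under dominance, an affected child requires at least one affected parent, so the trait cannot be dominant.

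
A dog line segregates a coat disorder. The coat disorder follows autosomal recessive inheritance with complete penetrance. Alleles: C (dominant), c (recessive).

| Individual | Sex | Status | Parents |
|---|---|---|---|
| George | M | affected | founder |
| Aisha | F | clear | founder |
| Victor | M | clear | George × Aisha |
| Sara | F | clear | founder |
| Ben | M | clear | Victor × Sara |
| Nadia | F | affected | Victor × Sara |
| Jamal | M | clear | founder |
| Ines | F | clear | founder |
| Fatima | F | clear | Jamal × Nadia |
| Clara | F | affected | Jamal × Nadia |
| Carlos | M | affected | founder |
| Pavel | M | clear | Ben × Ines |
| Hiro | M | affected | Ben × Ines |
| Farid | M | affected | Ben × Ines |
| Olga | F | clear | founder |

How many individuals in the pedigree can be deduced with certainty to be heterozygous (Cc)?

6

Obligate heterozygotes: Victor is clear so carries C and received c from George (cc), so Victor is Cc; Sara is clear so carries C and passed c to Nadia (cc), so Sara is Cc; Ben is clear so carries C and passed c to Hiro (cc), so Ben is Cc; Jamal is clear so carries C and passed c to Clara (cc), so Jamal is Cc; Ines is clear so carries C and passed c to Hiro (cc), so Ines is Cc; Fatima is clear so carries C and received c from Nadia (cc), so Fatima is Cc.
Every other individual is either homozygous by phenotype or has at least one consistent homozygous assignment, so the count is 6.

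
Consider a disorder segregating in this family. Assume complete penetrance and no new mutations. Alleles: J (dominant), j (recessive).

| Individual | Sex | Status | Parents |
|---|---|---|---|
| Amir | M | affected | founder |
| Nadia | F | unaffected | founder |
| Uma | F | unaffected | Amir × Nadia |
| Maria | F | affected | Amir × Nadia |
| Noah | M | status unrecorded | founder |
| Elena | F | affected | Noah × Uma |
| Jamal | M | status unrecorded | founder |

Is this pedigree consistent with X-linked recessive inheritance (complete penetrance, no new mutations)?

Yes

A consistent assignment under X-linked recessive exists: Amir X^j Y, Nadia X^J X^j, Uma X^J X^j, Maria X^j X^j, Noah X^j Y, Elena X^j X^j, Jamal X^J Y.
In this assignment every recorded phenotype matches its genotype and every non-founder's genotype is obtainable from its parents' genotypes, so the pedigree is consistent.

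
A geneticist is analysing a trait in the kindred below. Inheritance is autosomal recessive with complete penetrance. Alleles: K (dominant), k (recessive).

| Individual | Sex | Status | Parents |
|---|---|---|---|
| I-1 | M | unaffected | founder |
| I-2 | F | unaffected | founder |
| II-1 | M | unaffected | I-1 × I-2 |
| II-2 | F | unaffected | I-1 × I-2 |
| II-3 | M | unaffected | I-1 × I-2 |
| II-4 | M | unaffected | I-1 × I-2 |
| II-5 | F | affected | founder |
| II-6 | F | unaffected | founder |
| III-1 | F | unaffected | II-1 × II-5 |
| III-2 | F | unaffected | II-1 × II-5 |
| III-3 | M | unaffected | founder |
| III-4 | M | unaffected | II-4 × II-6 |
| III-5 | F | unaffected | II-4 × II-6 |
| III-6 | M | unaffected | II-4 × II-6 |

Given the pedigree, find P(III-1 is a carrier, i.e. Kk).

1

III-1 is unaffected so carries K and received k from II-5 (kk), so III-1 is Kk, giving P(Kk) = 1.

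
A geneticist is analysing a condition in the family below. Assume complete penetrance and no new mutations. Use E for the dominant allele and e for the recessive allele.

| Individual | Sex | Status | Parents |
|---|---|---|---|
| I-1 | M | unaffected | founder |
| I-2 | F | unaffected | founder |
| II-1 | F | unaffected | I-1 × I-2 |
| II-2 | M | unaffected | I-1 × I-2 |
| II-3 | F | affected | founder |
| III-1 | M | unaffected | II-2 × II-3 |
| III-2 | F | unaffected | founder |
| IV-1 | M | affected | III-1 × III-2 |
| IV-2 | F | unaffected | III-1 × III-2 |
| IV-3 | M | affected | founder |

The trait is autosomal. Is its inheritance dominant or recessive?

recessive

III-1 and III-2 are both unaffected yet have an affected child IV-1. Under dominance, an affected child requires at least one affected parent, so the trait cannot be dominant.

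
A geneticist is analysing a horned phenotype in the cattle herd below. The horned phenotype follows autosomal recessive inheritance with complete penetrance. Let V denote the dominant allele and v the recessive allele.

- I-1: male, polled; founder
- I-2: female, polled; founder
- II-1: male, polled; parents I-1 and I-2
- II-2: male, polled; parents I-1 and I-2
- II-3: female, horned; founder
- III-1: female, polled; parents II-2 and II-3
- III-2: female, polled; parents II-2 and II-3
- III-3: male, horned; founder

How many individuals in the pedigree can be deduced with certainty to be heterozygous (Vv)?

2

Obligate heterozygotes: III-1 is polled so carries V and received v from II-3 (vv), so III-1 is Vv; III-2 is polled so carries V and received v from II-3 (vv), so III-2 is Vv.
Every other individual is either homozygous by phenotype or has at least one consistent homozygous assignment, so the count is 2.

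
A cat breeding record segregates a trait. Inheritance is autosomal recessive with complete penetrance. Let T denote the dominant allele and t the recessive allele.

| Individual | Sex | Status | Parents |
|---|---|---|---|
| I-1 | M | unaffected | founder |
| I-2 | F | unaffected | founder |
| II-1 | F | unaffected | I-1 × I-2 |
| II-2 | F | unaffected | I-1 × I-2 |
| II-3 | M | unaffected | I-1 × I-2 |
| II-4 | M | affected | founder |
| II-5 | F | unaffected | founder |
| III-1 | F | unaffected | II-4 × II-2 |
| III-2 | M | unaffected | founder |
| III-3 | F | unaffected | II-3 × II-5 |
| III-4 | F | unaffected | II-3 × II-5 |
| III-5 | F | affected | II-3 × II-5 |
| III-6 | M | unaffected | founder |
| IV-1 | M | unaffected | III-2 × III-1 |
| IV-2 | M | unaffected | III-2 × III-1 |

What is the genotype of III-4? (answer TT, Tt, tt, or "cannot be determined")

III-4's phenotype allows TT or Tt, and no parent or child forces a single allele at both positions; consistent genotype assignments exist with III-4 as TT or Tt.

cannot be determined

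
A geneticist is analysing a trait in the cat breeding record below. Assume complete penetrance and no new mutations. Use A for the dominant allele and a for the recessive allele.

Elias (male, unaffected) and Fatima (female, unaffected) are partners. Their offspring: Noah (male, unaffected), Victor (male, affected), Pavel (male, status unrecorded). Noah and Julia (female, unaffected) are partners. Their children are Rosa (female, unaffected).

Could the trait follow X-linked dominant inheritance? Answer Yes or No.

No

Under X-linked dominant, Victor (affected, male) cannot arise from Elias (unaffected) × Fatima (unaffected).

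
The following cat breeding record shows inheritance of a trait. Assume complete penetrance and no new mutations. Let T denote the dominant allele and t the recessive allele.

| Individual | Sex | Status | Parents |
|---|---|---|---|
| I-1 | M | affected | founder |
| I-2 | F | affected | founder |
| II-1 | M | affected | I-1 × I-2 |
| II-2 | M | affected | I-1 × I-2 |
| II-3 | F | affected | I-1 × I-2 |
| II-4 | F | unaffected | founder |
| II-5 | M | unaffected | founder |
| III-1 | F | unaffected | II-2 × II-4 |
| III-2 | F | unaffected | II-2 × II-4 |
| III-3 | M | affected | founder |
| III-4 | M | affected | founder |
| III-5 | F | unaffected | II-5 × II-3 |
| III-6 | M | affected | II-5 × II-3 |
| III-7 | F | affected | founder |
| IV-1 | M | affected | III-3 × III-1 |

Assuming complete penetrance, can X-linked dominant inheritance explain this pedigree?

Under X-linked dominant, III-1 (unaffected, female) cannot arise from II-2 (affected) × II-4 (unaffected).

No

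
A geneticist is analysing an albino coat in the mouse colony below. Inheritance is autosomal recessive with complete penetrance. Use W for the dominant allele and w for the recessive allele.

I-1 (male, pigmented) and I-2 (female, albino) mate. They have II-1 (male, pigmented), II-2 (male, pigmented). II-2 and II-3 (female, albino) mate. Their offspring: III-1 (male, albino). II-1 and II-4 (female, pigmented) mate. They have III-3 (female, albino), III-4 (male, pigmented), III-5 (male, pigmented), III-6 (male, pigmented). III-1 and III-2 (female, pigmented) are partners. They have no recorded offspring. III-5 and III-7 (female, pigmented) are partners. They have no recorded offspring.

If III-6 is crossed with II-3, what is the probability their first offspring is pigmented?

2/3

II-1 is pigmented so carries W and received w from I-2 (ww), so II-1 is Ww.
II-4 is pigmented so carries W and passed w to III-3 (ww), so II-4 is Ww.
III-6 is a pigmented offspring of II-1 (Ww) × II-4 (Ww), whose cross gives 1/4 WW : 1/2 Ww : 1/4 ww; conditioning on being pigmented, III-6 is WW with probability 1/3, Ww with probability 2/3.
II-3 is albino, so II-3 is ww.
Summing over parental genotype combinations, P(offspring is pigmented) = 1/3·1 + 2/3·1/2 = 2/3.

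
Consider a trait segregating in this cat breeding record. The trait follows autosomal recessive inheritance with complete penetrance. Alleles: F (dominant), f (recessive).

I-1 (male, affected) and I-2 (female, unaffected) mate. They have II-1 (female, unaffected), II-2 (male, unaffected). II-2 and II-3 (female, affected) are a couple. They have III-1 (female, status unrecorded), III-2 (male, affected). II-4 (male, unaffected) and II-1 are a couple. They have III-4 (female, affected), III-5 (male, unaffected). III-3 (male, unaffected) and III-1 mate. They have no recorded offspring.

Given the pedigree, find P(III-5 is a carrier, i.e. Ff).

2/3

II-4 is unaffected so carries F and passed f to III-4 (ff), so II-4 is Ff.
II-1 is unaffected so carries F and received f from I-1 (ff), so II-1 is Ff.
Their cross gives offspring ratios 1/4 FF : 1/2 Ff : 1/4 ff. Conditioning on III-5 being unaffected, P(Ff) = 1/2 / 3/4 = 2/3.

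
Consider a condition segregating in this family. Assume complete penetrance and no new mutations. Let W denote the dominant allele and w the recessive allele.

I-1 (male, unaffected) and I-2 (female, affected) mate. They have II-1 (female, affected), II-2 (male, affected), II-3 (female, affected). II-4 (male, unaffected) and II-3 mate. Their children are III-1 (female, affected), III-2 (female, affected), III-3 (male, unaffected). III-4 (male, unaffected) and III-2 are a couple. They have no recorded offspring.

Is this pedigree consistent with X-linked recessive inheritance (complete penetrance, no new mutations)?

Under X-linked recessive, II-1 (affected, female) cannot arise from I-1 (unaffected) × I-2 (affected).

No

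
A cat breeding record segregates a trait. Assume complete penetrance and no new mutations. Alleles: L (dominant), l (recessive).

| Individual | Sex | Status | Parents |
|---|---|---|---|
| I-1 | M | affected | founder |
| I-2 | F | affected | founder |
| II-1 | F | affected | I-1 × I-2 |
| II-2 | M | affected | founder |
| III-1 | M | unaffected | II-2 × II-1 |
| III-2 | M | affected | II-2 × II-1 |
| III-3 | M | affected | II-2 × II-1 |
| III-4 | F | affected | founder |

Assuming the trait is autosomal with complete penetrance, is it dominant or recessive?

dominant

II-2 and II-1 are both affected yet have an unaffected child III-1. Under a recessive model two affected parents are homozygous and every child would be affected, so the trait cannot be recessive.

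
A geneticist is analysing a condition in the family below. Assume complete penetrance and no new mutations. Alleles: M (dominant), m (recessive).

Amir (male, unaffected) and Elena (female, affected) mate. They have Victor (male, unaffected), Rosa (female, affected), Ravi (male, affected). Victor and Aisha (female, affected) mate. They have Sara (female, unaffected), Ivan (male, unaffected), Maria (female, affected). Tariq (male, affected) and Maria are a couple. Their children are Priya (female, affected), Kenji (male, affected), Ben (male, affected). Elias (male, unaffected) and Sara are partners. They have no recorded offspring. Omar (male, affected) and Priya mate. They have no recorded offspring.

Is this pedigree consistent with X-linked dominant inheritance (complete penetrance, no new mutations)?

Yes

A consistent assignment under X-linked dominant exists: Amir X^m Y, Elena X^M X^m, Victor X^m Y, Rosa X^M X^m, Ravi X^M Y, Aisha X^M X^m, Sara X^m X^m, Ivan X^m Y, Maria X^M X^m, Tariq X^M Y, Elias X^m Y, Priya X^M X^M, Kenji X^M Y, Ben X^M Y, Omar X^M Y.
In this assignment every recorded phenotype matches its genotype and every non-founder's genotype is obtainable from its parents' genotypes, so the pedigree is consistent.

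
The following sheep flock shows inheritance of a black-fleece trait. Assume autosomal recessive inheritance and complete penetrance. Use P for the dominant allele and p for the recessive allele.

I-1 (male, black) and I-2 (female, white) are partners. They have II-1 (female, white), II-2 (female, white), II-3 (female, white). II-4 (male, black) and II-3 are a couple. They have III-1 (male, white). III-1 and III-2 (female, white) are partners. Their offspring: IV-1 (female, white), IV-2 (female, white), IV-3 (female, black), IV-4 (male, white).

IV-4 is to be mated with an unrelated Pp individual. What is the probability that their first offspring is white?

III-1 is white so carries P and received p from II-4 (pp), so III-1 is Pp.
III-2 is white so carries P and passed p to IV-3 (pp), so III-2 is Pp.
IV-4 is a white offspring of III-1 (Pp) × III-2 (Pp), whose cross gives 1/4 PP : 1/2 Pp : 1/4 pp; conditioning on being white, IV-4 is PP with probability 1/3, Pp with probability 2/3.
Summing over parental genotype combinations, P(offspring is white) = 1/3·1 + 2/3·3/4 = 5/6.

5/6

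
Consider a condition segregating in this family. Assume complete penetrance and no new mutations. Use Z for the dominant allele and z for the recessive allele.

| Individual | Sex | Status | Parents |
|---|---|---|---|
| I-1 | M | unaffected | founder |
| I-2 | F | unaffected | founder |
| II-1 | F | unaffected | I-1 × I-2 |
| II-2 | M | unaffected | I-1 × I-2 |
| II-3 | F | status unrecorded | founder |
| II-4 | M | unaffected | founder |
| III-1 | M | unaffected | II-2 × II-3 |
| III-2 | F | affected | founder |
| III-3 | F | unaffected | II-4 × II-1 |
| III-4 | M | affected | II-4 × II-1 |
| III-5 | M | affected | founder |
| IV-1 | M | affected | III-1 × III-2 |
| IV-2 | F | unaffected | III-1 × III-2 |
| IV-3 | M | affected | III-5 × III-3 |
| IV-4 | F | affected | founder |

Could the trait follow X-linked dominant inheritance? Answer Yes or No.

No

Under X-linked dominant, III-4 (affected, male) cannot arise from II-4 (unaffected) × II-1 (unaffected).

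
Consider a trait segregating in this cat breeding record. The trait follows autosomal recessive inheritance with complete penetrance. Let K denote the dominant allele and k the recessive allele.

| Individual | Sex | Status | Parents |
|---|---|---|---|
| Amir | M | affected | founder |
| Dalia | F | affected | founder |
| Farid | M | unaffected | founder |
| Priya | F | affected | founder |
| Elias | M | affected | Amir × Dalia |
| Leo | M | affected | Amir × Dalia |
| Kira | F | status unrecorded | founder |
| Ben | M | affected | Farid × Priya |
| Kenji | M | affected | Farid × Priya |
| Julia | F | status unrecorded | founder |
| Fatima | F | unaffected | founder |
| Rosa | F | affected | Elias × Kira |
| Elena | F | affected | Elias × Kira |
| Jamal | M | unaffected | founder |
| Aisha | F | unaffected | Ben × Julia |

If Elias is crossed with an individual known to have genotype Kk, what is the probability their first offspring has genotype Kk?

Elias is affected, so Elias is kk.
The cross gives 1/2 Kk : 1/2 kk, so P(offspring has genotype Kk) = 1/2.

1/2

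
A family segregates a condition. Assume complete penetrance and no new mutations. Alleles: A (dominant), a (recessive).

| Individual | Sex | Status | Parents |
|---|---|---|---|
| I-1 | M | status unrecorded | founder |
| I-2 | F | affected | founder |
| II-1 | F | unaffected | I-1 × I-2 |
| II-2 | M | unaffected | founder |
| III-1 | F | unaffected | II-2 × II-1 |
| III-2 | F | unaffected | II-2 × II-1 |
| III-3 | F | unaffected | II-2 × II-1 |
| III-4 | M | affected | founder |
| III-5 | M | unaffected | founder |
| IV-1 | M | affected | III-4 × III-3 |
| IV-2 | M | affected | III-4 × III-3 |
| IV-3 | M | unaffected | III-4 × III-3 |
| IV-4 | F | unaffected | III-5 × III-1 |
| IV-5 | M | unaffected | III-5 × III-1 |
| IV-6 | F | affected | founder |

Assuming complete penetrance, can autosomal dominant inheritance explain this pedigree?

A consistent assignment under autosomal dominant exists: I-1 Aa, I-2 Aa, II-1 aa, II-2 aa, III-1 aa, III-2 aa, III-3 aa, III-4 Aa, III-5 aa, IV-1 Aa, IV-2 Aa, IV-3 aa, IV-4 aa, IV-5 aa, IV-6 AA.
In this assignment every recorded phenotype matches its genotype and every non-founder's genotype is obtainable from its parents' genotypes, so the pedigree is consistent.

Yes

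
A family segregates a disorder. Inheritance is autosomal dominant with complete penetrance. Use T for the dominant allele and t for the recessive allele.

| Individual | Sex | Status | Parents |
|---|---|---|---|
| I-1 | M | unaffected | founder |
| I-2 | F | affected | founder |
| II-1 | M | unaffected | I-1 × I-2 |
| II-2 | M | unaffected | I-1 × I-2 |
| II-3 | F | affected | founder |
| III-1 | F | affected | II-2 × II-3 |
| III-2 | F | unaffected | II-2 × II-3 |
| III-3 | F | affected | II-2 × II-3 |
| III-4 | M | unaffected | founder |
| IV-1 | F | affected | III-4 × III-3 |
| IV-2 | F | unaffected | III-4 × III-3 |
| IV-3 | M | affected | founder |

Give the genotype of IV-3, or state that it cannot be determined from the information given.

IV-3's phenotype allows TT or Tt, and no parent or child forces a single allele at both positions; consistent genotype assignments exist with IV-3 as TT or Tt.

cannot be determined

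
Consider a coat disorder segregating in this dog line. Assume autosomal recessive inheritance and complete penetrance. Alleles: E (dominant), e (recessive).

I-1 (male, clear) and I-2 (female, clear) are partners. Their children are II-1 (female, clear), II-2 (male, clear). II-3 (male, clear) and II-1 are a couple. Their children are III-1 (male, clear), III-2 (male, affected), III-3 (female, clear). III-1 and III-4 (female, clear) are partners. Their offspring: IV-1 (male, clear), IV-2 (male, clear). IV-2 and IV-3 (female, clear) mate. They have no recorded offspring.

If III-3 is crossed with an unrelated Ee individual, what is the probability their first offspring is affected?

II-3 is clear so carries E and passed e to III-2 (ee), so II-3 is Ee.
II-1 is clear so carries E and passed e to III-2 (ee), so II-1 is Ee.
III-3 is a clear offspring of II-3 (Ee) × II-1 (Ee), whose cross gives 1/4 EE : 1/2 Ee : 1/4 ee; conditioning on being clear, III-3 is EE with probability 1/3, Ee with probability 2/3.
Summing over parental genotype combinations, P(offspring is affected) = 2/3·1/4 = 1/6.

1/6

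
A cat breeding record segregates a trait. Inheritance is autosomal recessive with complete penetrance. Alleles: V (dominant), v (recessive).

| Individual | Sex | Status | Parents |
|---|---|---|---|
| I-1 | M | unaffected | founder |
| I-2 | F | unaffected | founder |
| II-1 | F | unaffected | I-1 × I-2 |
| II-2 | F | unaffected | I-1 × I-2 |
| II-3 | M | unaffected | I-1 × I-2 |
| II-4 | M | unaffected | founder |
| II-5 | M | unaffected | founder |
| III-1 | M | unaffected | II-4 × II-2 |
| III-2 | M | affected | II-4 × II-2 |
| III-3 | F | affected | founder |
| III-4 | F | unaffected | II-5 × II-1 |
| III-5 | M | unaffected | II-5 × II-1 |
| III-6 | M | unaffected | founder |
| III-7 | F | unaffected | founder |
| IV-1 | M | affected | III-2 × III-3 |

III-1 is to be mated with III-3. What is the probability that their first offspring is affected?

II-4 is unaffected so carries V and passed v to III-2 (vv), so II-4 is Vv.
II-2 is unaffected so carries V and passed v to III-2 (vv), so II-2 is Vv.
III-1 is an unaffected offspring of II-4 (Vv) × II-2 (Vv), whose cross gives 1/4 VV : 1/2 Vv : 1/4 vv; conditioning on being unaffected, III-1 is VV with probability 1/3, Vv with probability 2/3.
III-3 is affected, so III-3 is vv.
Summing over parental genotype combinations, P(offspring is affected) = 2/3·1/2 = 1/3.

1/3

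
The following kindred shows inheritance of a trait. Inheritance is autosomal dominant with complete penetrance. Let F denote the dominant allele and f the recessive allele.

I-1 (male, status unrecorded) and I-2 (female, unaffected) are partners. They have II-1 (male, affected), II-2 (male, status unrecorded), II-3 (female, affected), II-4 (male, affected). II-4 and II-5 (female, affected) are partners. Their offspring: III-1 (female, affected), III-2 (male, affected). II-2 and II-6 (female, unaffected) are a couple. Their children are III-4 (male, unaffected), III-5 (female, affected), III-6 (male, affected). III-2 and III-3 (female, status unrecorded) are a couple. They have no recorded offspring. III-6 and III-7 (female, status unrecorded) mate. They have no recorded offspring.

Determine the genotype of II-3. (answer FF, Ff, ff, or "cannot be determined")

Ff

From phenotype alone, II-3 is FF or Ff.
II-3 is affected so carries F and received f from I-2 (ff), so II-3 is Ff.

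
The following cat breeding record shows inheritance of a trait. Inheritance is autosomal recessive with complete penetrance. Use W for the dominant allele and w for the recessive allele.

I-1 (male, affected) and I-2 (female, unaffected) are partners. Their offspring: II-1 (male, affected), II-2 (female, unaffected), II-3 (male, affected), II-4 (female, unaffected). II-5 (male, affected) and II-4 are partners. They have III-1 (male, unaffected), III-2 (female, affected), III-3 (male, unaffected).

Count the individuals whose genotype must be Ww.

Obligate heterozygotes: I-2 is unaffected so carries W and passed w to II-1 (ww), so I-2 is Ww; II-2 is unaffected so carries W and received w from I-1 (ww), so II-2 is Ww; II-4 is unaffected so carries W and received w from I-1 (ww), so II-4 is Ww; III-1 is unaffected so carries W and received w from II-5 (ww), so III-1 is Ww; III-3 is unaffected so carries W and received w from II-5 (ww), so III-3 is Ww.
Every other individual is either homozygous by phenotype or has at least one consistent homozygous assignment, so the count is 5.

5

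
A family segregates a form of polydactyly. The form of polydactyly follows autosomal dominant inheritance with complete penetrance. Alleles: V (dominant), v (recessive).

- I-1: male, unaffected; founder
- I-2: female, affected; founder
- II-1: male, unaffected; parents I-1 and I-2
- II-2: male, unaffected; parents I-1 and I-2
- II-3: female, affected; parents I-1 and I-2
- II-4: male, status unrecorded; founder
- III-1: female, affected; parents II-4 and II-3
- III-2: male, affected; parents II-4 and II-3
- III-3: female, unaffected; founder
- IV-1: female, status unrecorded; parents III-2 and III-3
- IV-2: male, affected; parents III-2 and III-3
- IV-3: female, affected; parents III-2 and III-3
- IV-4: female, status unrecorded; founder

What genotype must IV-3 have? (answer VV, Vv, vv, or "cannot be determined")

From phenotype alone, IV-3 is VV or Vv.
IV-3 is affected so carries V and received v from III-3 (vv), so IV-3 is Vv.

Vv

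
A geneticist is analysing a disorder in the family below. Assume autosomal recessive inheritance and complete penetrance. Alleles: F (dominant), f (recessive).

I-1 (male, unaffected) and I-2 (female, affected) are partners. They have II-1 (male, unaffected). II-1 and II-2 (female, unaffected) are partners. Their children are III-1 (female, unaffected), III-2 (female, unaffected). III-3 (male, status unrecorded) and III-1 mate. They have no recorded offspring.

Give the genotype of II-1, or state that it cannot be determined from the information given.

Ff

From phenotype alone, II-1 is FF or Ff.
II-1 is unaffected so carries F and received f from I-2 (ff), so II-1 is Ff.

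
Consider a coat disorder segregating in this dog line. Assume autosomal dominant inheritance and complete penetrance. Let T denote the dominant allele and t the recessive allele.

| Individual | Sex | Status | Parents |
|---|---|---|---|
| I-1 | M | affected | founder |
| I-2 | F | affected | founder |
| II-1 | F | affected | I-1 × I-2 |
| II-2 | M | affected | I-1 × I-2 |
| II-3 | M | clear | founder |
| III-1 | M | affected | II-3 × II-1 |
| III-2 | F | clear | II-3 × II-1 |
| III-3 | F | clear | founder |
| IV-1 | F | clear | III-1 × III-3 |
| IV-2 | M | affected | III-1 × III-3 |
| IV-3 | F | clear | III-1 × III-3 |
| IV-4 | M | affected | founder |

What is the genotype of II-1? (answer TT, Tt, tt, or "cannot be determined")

Tt

From phenotype alone, II-1 is TT or Tt.
II-1 is affected so carries T and passed t to III-2 (tt), so II-1 is Tt.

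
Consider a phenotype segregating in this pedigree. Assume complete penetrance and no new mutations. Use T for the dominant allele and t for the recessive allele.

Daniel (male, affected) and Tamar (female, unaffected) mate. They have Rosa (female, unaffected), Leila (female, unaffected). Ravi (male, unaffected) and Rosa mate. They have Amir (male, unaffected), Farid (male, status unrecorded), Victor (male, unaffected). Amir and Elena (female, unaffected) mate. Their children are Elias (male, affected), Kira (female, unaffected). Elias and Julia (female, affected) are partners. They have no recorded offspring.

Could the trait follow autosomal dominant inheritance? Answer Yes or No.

No

Under autosomal dominant, Elias (affected, male) cannot arise from Amir (unaffected) × Elena (unaffected).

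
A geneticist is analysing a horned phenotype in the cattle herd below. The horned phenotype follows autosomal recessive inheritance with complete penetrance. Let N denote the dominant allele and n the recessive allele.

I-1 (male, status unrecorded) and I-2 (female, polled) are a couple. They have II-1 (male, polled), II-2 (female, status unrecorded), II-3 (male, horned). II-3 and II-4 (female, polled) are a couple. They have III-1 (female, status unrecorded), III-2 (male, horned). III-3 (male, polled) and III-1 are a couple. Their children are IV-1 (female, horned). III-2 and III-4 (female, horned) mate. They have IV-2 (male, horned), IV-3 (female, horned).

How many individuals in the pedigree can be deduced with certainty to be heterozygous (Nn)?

3

Obligate heterozygotes: I-2 is polled so carries N and passed n to II-3 (nn), so I-2 is Nn; II-4 is polled so carries N and passed n to III-2 (nn), so II-4 is Nn; III-3 is polled so carries N and passed n to IV-1 (nn), so III-3 is Nn.
Every other individual is either homozygous by phenotype or has at least one consistent homozygous assignment, so the count is 3.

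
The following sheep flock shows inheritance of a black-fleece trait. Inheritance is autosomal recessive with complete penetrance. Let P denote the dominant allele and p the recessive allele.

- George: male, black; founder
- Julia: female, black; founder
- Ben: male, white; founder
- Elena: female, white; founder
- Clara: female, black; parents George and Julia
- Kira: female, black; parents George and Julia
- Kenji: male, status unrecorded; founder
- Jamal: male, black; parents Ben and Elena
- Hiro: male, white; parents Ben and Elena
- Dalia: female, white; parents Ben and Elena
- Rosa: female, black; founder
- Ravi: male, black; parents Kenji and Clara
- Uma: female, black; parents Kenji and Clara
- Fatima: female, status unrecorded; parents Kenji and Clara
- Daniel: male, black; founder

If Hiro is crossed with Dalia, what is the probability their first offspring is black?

1/9

Ben is white so carries P and passed p to Jamal (pp), so Ben is Pp.
Elena is white so carries P and passed p to Jamal (pp), so Elena is Pp.
Hiro is a white offspring of Ben (Pp) × Elena (Pp), whose cross gives 1/4 PP : 1/2 Pp : 1/4 pp; conditioning on being white, Hiro is PP with probability 1/3, Pp with probability 2/3.
Dalia is a white offspring of Ben (Pp) × Elena (Pp), whose cross gives 1/4 PP : 1/2 Pp : 1/4 pp; conditioning on being white, Dalia is PP with probability 1/3, Pp with probability 2/3.
Summing over parental genotype combinations, P(offspring is black) = 4/9·1/4 = 1/9.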